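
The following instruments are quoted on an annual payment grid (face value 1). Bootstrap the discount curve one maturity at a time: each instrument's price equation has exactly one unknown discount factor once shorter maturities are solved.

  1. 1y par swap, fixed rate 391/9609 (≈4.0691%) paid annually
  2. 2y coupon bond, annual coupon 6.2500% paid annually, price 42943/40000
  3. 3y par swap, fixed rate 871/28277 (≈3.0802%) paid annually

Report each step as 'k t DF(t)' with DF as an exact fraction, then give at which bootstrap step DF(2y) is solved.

1 1 9609/10000
2 2 9539/10000
3 3 9129/10000
DF(2y) is solved at step 2

step 1 [1y] swap r/1=391/9609: DF=(1 − 391/9609·(0))/(1+391/9609) = 9609/10000 ≈ 0.960900
step 2 [2y] bond c/1=1/16: DF=(42943/40000 − 1/16·(0.960900))/(1+1/16) = 9539/10000 ≈ 0.953900
step 3 [3y] swap r/1=871/28277: DF=(1 − 871/28277·(0.960900+0.953900))/(1+871/28277) = 9129/10000 ≈ 0.912900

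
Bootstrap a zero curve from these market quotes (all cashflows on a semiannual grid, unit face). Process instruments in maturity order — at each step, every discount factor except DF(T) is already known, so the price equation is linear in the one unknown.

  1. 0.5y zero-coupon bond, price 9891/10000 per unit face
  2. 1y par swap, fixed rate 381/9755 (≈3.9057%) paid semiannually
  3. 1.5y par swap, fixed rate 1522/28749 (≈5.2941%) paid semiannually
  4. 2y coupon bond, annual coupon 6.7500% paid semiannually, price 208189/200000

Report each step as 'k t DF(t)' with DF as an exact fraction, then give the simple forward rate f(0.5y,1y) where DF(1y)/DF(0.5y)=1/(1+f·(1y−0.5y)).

1 1/2 9891/10000
2 1 9619/10000
3 3/2 9239/10000
4 2 9131/10000
f(0.5y,1y) = ((9891/10000)/(9619/10000) − 1)/(1/2) = 544/9619 ≈ 5.6555%

step 1 [0.5y] zero: DF = P = 9891/10000 ≈ 0.989100
step 2 [1y] swap r/2=381/19510: DF=(1 − 381/19510·(0.989100))/(1+381/19510) = 9619/10000 ≈ 0.961900
step 3 [1.5y] swap r/2=761/28749: DF=(1 − 761/28749·(0.989100+0.961900))/(1+761/28749) = 9239/10000 ≈ 0.923900
step 4 [2y] bond c/2=27/800: DF=(208189/200000 − 27/800·(0.989100+0.961900+0.923900))/(1+27/800) = 9131/10000 ≈ 0.913100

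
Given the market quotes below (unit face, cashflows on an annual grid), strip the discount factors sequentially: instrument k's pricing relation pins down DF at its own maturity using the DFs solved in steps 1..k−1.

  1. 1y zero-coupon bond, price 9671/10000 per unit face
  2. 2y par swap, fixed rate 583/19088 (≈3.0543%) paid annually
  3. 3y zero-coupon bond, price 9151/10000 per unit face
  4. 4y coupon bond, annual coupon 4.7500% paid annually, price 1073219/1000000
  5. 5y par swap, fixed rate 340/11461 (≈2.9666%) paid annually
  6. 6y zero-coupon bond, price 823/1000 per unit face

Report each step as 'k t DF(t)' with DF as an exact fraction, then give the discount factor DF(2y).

1 1 9671/10000
2 2 9417/10000
3 3 9151/10000
4 4 1793/2000
5 5 108/125
6 6 823/1000
DF(2y) = 9417/10000 ≈ 0.941700

step 1 [1y] zero: DF = P = 9671/10000 ≈ 0.967100
step 2 [2y] swap r/1=583/19088: DF=(1 − 583/19088·(0.967100))/(1+583/19088) = 9417/10000 ≈ 0.941700
step 3 [3y] zero: DF = P = 9151/10000 ≈ 0.915100
step 4 [4y] bond c/1=19/400: DF=(1073219/1000000 − 19/400·(0.967100+0.941700+0.915100))/(1+19/400) = 1793/2000 ≈ 0.896500
step 5 [5y] swap r/1=340/11461: DF=(1 − 340/11461·(0.967100+0.941700+0.915100+0.896500))/(1+340/11461) = 108/125 ≈ 0.864000
step 6 [6y] zero: DF = P = 823/1000 ≈ 0.823000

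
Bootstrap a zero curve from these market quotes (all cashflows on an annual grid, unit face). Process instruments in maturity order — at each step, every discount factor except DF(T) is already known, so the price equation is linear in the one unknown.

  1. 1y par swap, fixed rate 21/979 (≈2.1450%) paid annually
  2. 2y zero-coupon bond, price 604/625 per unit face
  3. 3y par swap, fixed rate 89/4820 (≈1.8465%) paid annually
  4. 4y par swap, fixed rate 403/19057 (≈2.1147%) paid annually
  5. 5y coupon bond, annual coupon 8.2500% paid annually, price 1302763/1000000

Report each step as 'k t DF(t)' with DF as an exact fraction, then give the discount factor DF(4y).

step 1 [1y] swap r/1=21/979: DF=(1 − 21/979·(0))/(1+21/979) = 979/1000 ≈ 0.979000
step 2 [2y] zero: DF = P = 604/625 ≈ 0.966400
step 3 [3y] swap r/1=89/4820: DF=(1 − 89/4820·(0.979000+0.966400))/(1+89/4820) = 4733/5000 ≈ 0.946600
step 4 [4y] swap r/1=403/19057: DF=(1 − 403/19057·(0.979000+0.966400+0.946600))/(1+403/19057) = 4597/5000 ≈ 0.919400
step 5 [5y] bond c/1=33/400: DF=(1302763/1000000 − 33/400·(0.979000+0.966400+0.946600+0.919400))/(1+33/400) = 913/1000 ≈ 0.913000

1 1 979/1000
2 2 604/625
3 3 4733/5000
4 4 4597/5000
5 5 913/1000
DF(4y) = 4597/5000 ≈ 0.919400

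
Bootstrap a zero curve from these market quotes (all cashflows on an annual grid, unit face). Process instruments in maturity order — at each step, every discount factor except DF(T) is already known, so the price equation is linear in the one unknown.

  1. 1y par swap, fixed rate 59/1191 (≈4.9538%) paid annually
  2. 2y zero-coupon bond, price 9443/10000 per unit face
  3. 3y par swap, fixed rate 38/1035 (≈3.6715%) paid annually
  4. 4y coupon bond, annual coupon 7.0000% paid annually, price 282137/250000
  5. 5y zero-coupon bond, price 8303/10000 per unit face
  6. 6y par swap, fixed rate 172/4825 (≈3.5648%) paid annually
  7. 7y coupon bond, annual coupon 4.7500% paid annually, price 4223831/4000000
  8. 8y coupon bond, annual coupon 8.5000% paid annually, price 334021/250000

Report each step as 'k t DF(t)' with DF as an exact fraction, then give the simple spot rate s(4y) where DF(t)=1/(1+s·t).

1 1 1191/1250
2 2 9443/10000
3 3 4487/5000
4 4 8719/10000
5 5 8303/10000
6 6 2027/2500
7 7 3837/5000
8 8 1511/2000
s(4y) = (1/(8719/10000) − 1)/(4) = 1281/34876 ≈ 3.6730%

step 1 [1y] swap r/1=59/1191: DF=(1 − 59/1191·(0))/(1+59/1191) = 1191/1250 ≈ 0.952800
step 2 [2y] zero: DF = P = 9443/10000 ≈ 0.944300
step 3 [3y] swap r/1=38/1035: DF=(1 − 38/1035·(0.952800+0.944300))/(1+38/1035) = 4487/5000 ≈ 0.897400
step 4 [4y] bond c/1=7/100: DF=(282137/250000 − 7/100·(0.952800+0.944300+0.897400))/(1+7/100) = 8719/10000 ≈ 0.871900
step 5 [5y] zero: DF = P = 8303/10000 ≈ 0.830300
step 6 [6y] swap r/1=172/4825: DF=(1 − 172/4825·(0.952800+0.944300+0.897400+0.871900+0.830300))/(1+172/4825) = 2027/2500 ≈ 0.810800
step 7 [7y] bond c/1=19/400: DF=(4223831/4000000 − 19/400·(0.952800+0.944300+0.897400+0.871900+0.830300+0.810800))/(1+19/400) = 3837/5000 ≈ 0.767400
step 8 [8y] bond c/1=17/200: DF=(334021/250000 − 17/200·(0.952800+0.944300+0.897400+0.871900+0.830300+0.810800+0.767400))/(1+17/200) = 1511/2000 ≈ 0.755500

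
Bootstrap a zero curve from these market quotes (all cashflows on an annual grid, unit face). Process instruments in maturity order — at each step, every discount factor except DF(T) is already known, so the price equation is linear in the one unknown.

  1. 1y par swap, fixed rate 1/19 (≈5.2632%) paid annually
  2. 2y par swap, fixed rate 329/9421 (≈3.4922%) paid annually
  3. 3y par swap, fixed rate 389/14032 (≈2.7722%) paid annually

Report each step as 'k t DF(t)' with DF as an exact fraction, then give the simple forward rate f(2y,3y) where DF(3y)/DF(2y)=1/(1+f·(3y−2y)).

step 1 [1y] swap r/1=1/19: DF=(1 − 1/19·(0))/(1+1/19) = 19/20 ≈ 0.950000
step 2 [2y] swap r/1=329/9421: DF=(1 − 329/9421·(0.950000))/(1+329/9421) = 4671/5000 ≈ 0.934200
step 3 [3y] swap r/1=389/14032: DF=(1 − 389/14032·(0.950000+0.934200))/(1+389/14032) = 4611/5000 ≈ 0.922200

1 1 19/20
2 2 4671/5000
3 3 4611/5000
f(2y,3y) = ((4671/5000)/(4611/5000) − 1)/(1) = 20/1537 ≈ 1.3012%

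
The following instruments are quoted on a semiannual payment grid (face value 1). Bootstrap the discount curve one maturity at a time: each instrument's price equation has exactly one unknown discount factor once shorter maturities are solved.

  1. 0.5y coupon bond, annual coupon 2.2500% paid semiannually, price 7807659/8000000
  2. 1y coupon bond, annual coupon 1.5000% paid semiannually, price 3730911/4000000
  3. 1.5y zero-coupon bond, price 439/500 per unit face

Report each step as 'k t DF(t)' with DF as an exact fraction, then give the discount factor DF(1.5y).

step 1 [0.5y] bond c/2=9/800: DF=(7807659/8000000 − 9/800·(0))/(1+9/800) = 9651/10000 ≈ 0.965100
step 2 [1y] bond c/2=3/400: DF=(3730911/4000000 − 3/400·(0.965100))/(1+3/400) = 4593/5000 ≈ 0.918600
step 3 [1.5y] zero: DF = P = 439/500 ≈ 0.878000

1 1/2 9651/10000
2 1 4593/5000
3 3/2 439/500
DF(1.5y) = 439/500 ≈ 0.878000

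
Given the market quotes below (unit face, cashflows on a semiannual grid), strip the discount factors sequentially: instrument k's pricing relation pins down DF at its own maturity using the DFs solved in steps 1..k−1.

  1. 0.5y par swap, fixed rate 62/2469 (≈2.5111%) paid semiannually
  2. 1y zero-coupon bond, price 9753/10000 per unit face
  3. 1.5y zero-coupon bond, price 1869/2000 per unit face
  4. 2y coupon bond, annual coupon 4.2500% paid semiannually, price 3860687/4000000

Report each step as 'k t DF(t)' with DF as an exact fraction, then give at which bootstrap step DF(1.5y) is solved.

1 1/2 2469/2500
2 1 9753/10000
3 3/2 1869/2000
4 2 553/625
DF(1.5y) is solved at step 3

step 1 [0.5y] swap r/2=31/2469: DF=(1 − 31/2469·(0))/(1+31/2469) = 2469/2500 ≈ 0.987600
step 2 [1y] zero: DF = P = 9753/10000 ≈ 0.975300
step 3 [1.5y] zero: DF = P = 1869/2000 ≈ 0.934500
step 4 [2y] bond c/2=17/800: DF=(3860687/4000000 − 17/800·(0.987600+0.975300+0.934500))/(1+17/800) = 553/625 ≈ 0.884800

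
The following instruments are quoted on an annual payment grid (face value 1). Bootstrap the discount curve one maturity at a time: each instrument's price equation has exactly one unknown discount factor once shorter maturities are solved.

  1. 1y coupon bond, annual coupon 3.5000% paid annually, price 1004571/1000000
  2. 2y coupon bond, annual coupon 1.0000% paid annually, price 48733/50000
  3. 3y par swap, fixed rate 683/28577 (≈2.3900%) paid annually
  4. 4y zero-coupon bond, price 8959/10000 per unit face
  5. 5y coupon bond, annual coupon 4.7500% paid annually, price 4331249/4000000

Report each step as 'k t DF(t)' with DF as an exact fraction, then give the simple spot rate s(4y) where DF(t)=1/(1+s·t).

step 1 [1y] bond c/1=7/200: DF=(1004571/1000000 − 7/200·(0))/(1+7/200) = 4853/5000 ≈ 0.970600
step 2 [2y] bond c/1=1/100: DF=(48733/50000 − 1/100·(0.970600))/(1+1/100) = 4777/5000 ≈ 0.955400
step 3 [3y] swap r/1=683/28577: DF=(1 − 683/28577·(0.970600+0.955400))/(1+683/28577) = 9317/10000 ≈ 0.931700
step 4 [4y] zero: DF = P = 8959/10000 ≈ 0.895900
step 5 [5y] bond c/1=19/400: DF=(4331249/4000000 − 19/400·(0.970600+0.955400+0.931700+0.895900))/(1+19/400) = 1727/2000 ≈ 0.863500

1 1 4853/5000
2 2 4777/5000
3 3 9317/10000
4 4 8959/10000
5 5 1727/2000
s(4y) = (1/(8959/10000) − 1)/(4) = 1041/35836 ≈ 2.9049%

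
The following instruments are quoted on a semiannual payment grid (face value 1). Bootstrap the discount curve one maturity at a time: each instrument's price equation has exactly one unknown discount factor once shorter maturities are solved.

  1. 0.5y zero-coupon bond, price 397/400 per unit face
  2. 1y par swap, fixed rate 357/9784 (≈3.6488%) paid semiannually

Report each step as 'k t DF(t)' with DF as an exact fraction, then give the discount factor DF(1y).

step 1 [0.5y] zero: DF = P = 397/400 ≈ 0.992500
step 2 [1y] swap r/2=357/19568: DF=(1 − 357/19568·(0.992500))/(1+357/19568) = 9643/10000 ≈ 0.964300

1 1/2 397/400
2 1 9643/10000
DF(1y) = 9643/10000 ≈ 0.964300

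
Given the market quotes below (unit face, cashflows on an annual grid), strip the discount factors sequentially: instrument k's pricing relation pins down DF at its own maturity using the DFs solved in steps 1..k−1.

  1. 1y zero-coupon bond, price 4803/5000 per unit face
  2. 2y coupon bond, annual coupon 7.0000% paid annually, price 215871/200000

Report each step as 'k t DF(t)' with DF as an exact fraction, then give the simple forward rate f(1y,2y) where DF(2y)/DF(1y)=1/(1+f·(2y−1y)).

step 1 [1y] zero: DF = P = 4803/5000 ≈ 0.960600
step 2 [2y] bond c/1=7/100: DF=(215871/200000 − 7/100·(0.960600))/(1+7/100) = 9459/10000 ≈ 0.945900

1 1 4803/5000
2 2 9459/10000
f(1y,2y) = ((4803/5000)/(9459/10000) − 1)/(1) = 49/3153 ≈ 1.5541%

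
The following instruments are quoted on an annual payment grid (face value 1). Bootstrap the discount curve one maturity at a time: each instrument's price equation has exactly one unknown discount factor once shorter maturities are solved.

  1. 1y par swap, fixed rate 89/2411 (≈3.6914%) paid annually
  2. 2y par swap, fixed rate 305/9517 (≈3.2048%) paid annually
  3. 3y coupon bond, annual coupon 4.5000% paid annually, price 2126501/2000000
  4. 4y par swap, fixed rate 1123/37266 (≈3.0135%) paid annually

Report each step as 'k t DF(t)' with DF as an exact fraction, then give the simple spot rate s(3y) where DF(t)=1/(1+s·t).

1 1 2411/2500
2 2 939/1000
3 3 1871/2000
4 4 8877/10000
s(3y) = (1/(1871/2000) − 1)/(3) = 43/1871 ≈ 2.2982%

step 1 [1y] swap r/1=89/2411: DF=(1 − 89/2411·(0))/(1+89/2411) = 2411/2500 ≈ 0.964400
step 2 [2y] swap r/1=305/9517: DF=(1 − 305/9517·(0.964400))/(1+305/9517) = 939/1000 ≈ 0.939000
step 3 [3y] bond c/1=9/200: DF=(2126501/2000000 − 9/200·(0.964400+0.939000))/(1+9/200) = 1871/2000 ≈ 0.935500
step 4 [4y] swap r/1=1123/37266: DF=(1 − 1123/37266·(0.964400+0.939000+0.935500))/(1+1123/37266) = 8877/10000 ≈ 0.887700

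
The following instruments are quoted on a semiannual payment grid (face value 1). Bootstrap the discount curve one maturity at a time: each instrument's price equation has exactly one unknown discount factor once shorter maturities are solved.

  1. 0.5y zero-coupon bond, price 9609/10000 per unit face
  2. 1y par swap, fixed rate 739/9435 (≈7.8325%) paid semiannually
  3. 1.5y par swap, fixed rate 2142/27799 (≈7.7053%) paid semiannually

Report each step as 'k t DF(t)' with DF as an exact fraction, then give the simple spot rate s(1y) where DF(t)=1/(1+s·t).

1 1/2 9609/10000
2 1 9261/10000
3 3/2 8929/10000
s(1y) = (1/(9261/10000) − 1)/(1) = 739/9261 ≈ 7.9797%

step 1 [0.5y] zero: DF = P = 9609/10000 ≈ 0.960900
step 2 [1y] swap r/2=739/18870: DF=(1 − 739/18870·(0.960900))/(1+739/18870) = 9261/10000 ≈ 0.926100
step 3 [1.5y] swap r/2=1071/27799: DF=(1 − 1071/27799·(0.960900+0.926100))/(1+1071/27799) = 8929/10000 ≈ 0.892900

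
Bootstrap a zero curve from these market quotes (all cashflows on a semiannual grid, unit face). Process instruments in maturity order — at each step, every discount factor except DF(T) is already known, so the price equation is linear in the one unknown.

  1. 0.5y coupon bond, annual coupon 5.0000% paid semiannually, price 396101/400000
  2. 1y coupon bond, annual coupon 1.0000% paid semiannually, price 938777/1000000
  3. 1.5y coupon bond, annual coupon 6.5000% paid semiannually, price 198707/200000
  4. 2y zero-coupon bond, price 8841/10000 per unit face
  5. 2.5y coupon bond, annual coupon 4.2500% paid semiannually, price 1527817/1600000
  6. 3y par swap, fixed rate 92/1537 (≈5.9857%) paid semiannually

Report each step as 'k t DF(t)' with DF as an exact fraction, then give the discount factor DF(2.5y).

step 1 [0.5y] bond c/2=1/40: DF=(396101/400000 − 1/40·(0))/(1+1/40) = 9661/10000 ≈ 0.966100
step 2 [1y] bond c/2=1/200: DF=(938777/1000000 − 1/200·(0.966100))/(1+1/200) = 9293/10000 ≈ 0.929300
step 3 [1.5y] bond c/2=13/400: DF=(198707/200000 − 13/400·(0.966100+0.929300))/(1+13/400) = 4513/5000 ≈ 0.902600
step 4 [2y] zero: DF = P = 8841/10000 ≈ 0.884100
step 5 [2.5y] bond c/2=17/800: DF=(1527817/1600000 − 17/800·(0.966100+0.929300+0.902600+0.884100))/(1+17/800) = 1073/1250 ≈ 0.858400
step 6 [3y] swap r/2=46/1537: DF=(1 − 46/1537·(0.966100+0.929300+0.902600+0.884100+0.858400))/(1+46/1537) = 839/1000 ≈ 0.839000

1 1/2 9661/10000
2 1 9293/10000
3 3/2 4513/5000
4 2 8841/10000
5 5/2 1073/1250
6 3 839/1000
DF(2.5y) = 1073/1250 ≈ 0.858400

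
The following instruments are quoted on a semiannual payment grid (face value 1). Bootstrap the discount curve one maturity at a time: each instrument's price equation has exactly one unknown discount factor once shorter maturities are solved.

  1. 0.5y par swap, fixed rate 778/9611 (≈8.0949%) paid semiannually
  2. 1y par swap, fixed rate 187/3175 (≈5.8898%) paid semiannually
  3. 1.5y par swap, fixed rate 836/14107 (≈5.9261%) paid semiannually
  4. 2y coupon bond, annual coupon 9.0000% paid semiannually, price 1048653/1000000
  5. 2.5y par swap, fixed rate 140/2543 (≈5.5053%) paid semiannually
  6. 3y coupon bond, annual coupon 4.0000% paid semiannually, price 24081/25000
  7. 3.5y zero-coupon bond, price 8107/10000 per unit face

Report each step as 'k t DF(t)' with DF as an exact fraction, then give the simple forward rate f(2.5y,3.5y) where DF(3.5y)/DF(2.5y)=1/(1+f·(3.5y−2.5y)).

step 1 [0.5y] swap r/2=389/9611: DF=(1 − 389/9611·(0))/(1+389/9611) = 9611/10000 ≈ 0.961100
step 2 [1y] swap r/2=187/6350: DF=(1 − 187/6350·(0.961100))/(1+187/6350) = 9439/10000 ≈ 0.943900
step 3 [1.5y] swap r/2=418/14107: DF=(1 − 418/14107·(0.961100+0.943900))/(1+418/14107) = 2291/2500 ≈ 0.916400
step 4 [2y] bond c/2=9/200: DF=(1048653/1000000 − 9/200·(0.961100+0.943900+0.916400))/(1+9/200) = 441/500 ≈ 0.882000
step 5 [2.5y] swap r/2=70/2543: DF=(1 − 70/2543·(0.961100+0.943900+0.916400+0.882000))/(1+70/2543) = 437/500 ≈ 0.874000
step 6 [3y] bond c/2=1/50: DF=(24081/25000 − 1/50·(0.961100+0.943900+0.916400+0.882000+0.874000))/(1+1/50) = 4273/5000 ≈ 0.854600
step 7 [3.5y] zero: DF = P = 8107/10000 ≈ 0.810700

1 1/2 9611/10000
2 1 9439/10000
3 3/2 2291/2500
4 2 441/500
5 5/2 437/500
6 3 4273/5000
7 7/2 8107/10000
f(2.5y,3.5y) = ((437/500)/(8107/10000) − 1)/(1) = 633/8107 ≈ 7.8081%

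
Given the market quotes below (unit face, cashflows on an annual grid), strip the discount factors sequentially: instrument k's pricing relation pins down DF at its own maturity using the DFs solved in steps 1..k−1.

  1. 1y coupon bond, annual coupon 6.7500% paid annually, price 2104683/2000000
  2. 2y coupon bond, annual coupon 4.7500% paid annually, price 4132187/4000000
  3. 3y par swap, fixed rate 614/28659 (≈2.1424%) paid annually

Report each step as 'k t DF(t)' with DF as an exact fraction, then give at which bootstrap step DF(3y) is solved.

step 1 [1y] bond c/1=27/400: DF=(2104683/2000000 − 27/400·(0))/(1+27/400) = 4929/5000 ≈ 0.985800
step 2 [2y] bond c/1=19/400: DF=(4132187/4000000 − 19/400·(0.985800))/(1+19/400) = 1883/2000 ≈ 0.941500
step 3 [3y] swap r/1=614/28659: DF=(1 − 614/28659·(0.985800+0.941500))/(1+614/28659) = 4693/5000 ≈ 0.938600

1 1 4929/5000
2 2 1883/2000
3 3 4693/5000
DF(3y) is solved at step 3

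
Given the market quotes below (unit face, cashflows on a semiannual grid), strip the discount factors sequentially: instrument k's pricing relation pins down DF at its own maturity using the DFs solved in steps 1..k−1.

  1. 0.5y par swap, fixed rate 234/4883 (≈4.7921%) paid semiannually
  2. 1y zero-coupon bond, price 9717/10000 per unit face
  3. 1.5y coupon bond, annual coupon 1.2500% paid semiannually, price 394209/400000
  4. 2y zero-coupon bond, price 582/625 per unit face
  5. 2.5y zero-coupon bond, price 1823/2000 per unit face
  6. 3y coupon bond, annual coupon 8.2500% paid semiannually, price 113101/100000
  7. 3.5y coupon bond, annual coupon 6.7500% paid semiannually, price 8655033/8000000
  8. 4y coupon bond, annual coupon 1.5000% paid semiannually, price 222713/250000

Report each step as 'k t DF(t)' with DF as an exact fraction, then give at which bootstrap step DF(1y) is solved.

1 1/2 4883/5000
2 1 9717/10000
3 3/2 9673/10000
4 2 582/625
5 5/2 1823/2000
6 3 8977/10000
7 7/2 8619/10000
8 4 8357/10000
DF(1y) is solved at step 2

step 1 [0.5y] swap r/2=117/4883: DF=(1 − 117/4883·(0))/(1+117/4883) = 4883/5000 ≈ 0.976600
step 2 [1y] zero: DF = P = 9717/10000 ≈ 0.971700
step 3 [1.5y] bond c/2=1/160: DF=(394209/400000 − 1/160·(0.976600+0.971700))/(1+1/160) = 9673/10000 ≈ 0.967300
step 4 [2y] zero: DF = P = 582/625 ≈ 0.931200
step 5 [2.5y] zero: DF = P = 1823/2000 ≈ 0.911500
step 6 [3y] bond c/2=33/800: DF=(113101/100000 − 33/800·(0.976600+0.971700+0.967300+0.931200+0.911500))/(1+33/800) = 8977/10000 ≈ 0.897700
step 7 [3.5y] bond c/2=27/800: DF=(8655033/8000000 − 27/800·(0.976600+0.971700+0.967300+0.931200+0.911500+0.897700))/(1+27/800) = 8619/10000 ≈ 0.861900
step 8 [4y] bond c/2=3/400: DF=(222713/250000 − 3/400·(0.976600+0.971700+0.967300+0.931200+0.911500+0.897700+0.861900))/(1+3/400) = 8357/10000 ≈ 0.835700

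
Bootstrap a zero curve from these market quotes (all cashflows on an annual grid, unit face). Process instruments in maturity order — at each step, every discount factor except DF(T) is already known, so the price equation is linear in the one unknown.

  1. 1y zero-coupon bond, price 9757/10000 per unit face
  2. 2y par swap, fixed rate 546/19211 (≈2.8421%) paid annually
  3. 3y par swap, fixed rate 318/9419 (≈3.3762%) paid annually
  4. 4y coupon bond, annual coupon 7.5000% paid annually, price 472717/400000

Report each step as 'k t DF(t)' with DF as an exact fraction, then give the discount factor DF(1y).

1 1 9757/10000
2 2 4727/5000
3 3 4523/5000
4 4 4511/5000
DF(1y) = 9757/10000 ≈ 0.975700

step 1 [1y] zero: DF = P = 9757/10000 ≈ 0.975700
step 2 [2y] swap r/1=546/19211: DF=(1 − 546/19211·(0.975700))/(1+546/19211) = 4727/5000 ≈ 0.945400
step 3 [3y] swap r/1=318/9419: DF=(1 − 318/9419·(0.975700+0.945400))/(1+318/9419) = 4523/5000 ≈ 0.904600
step 4 [4y] bond c/1=3/40: DF=(472717/400000 − 3/40·(0.975700+0.945400+0.904600))/(1+3/40) = 4511/5000 ≈ 0.902200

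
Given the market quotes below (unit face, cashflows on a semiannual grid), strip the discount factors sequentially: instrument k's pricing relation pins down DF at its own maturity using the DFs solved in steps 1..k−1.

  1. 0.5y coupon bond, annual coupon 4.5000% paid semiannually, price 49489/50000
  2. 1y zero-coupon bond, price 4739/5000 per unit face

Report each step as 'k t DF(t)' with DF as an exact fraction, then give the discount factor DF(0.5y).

step 1 [0.5y] bond c/2=9/400: DF=(49489/50000 − 9/400·(0))/(1+9/400) = 121/125 ≈ 0.968000
step 2 [1y] zero: DF = P = 4739/5000 ≈ 0.947800

1 1/2 121/125
2 1 4739/5000
DF(0.5y) = 121/125 ≈ 0.968000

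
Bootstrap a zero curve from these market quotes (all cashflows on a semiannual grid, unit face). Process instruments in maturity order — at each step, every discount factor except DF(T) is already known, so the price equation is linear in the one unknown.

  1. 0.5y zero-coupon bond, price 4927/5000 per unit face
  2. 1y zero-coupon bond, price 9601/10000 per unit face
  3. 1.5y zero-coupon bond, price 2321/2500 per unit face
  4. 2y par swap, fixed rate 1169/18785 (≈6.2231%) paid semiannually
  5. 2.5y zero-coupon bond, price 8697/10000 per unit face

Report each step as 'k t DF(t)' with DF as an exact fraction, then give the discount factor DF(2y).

1 1/2 4927/5000
2 1 9601/10000
3 3/2 2321/2500
4 2 8831/10000
5 5/2 8697/10000
DF(2y) = 8831/10000 ≈ 0.883100

step 1 [0.5y] zero: DF = P = 4927/5000 ≈ 0.985400
step 2 [1y] zero: DF = P = 9601/10000 ≈ 0.960100
step 3 [1.5y] zero: DF = P = 2321/2500 ≈ 0.928400
step 4 [2y] swap r/2=1169/37570: DF=(1 − 1169/37570·(0.985400+0.960100+0.928400))/(1+1169/37570) = 8831/10000 ≈ 0.883100
step 5 [2.5y] zero: DF = P = 8697/10000 ≈ 0.869700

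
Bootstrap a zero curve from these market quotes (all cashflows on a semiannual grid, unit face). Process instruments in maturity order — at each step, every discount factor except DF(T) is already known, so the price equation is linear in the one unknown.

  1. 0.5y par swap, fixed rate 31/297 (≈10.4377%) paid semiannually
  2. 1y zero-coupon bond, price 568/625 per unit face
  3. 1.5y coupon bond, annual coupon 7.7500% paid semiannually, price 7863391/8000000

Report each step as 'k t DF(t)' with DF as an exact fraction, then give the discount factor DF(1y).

1 1/2 594/625
2 1 568/625
3 3/2 8769/10000
DF(1y) = 568/625 ≈ 0.908800

step 1 [0.5y] swap r/2=31/594: DF=(1 − 31/594·(0))/(1+31/594) = 594/625 ≈ 0.950400
step 2 [1y] zero: DF = P = 568/625 ≈ 0.908800
step 3 [1.5y] bond c/2=31/800: DF=(7863391/8000000 − 31/800·(0.950400+0.908800))/(1+31/800) = 8769/10000 ≈ 0.876900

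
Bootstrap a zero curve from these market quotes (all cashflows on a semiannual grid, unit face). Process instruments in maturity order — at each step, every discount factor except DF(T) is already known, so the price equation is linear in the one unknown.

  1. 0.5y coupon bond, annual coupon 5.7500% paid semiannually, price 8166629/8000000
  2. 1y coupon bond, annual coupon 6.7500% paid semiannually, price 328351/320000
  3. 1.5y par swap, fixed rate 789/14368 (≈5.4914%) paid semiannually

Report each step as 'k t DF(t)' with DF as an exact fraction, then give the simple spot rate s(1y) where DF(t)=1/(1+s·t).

1 1/2 9923/10000
2 1 4801/5000
3 3/2 9211/10000
s(1y) = (1/(4801/5000) − 1)/(1) = 199/4801 ≈ 4.1450%

step 1 [0.5y] bond c/2=23/800: DF=(8166629/8000000 − 23/800·(0))/(1+23/800) = 9923/10000 ≈ 0.992300
step 2 [1y] bond c/2=27/800: DF=(328351/320000 − 27/800·(0.992300))/(1+27/800) = 4801/5000 ≈ 0.960200
step 3 [1.5y] swap r/2=789/28736: DF=(1 − 789/28736·(0.992300+0.960200))/(1+789/28736) = 9211/10000 ≈ 0.921100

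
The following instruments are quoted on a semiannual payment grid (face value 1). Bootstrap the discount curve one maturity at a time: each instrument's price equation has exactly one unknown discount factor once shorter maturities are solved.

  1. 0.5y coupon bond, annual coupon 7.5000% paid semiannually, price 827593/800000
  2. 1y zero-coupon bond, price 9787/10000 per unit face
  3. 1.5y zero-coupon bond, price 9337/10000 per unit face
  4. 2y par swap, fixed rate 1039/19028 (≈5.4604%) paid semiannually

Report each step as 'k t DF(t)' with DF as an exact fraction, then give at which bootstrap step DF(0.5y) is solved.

step 1 [0.5y] bond c/2=3/80: DF=(827593/800000 − 3/80·(0))/(1+3/80) = 9971/10000 ≈ 0.997100
step 2 [1y] zero: DF = P = 9787/10000 ≈ 0.978700
step 3 [1.5y] zero: DF = P = 9337/10000 ≈ 0.933700
step 4 [2y] swap r/2=1039/38056: DF=(1 − 1039/38056·(0.997100+0.978700+0.933700))/(1+1039/38056) = 8961/10000 ≈ 0.896100

1 1/2 9971/10000
2 1 9787/10000
3 3/2 9337/10000
4 2 8961/10000
DF(0.5y) is solved at step 1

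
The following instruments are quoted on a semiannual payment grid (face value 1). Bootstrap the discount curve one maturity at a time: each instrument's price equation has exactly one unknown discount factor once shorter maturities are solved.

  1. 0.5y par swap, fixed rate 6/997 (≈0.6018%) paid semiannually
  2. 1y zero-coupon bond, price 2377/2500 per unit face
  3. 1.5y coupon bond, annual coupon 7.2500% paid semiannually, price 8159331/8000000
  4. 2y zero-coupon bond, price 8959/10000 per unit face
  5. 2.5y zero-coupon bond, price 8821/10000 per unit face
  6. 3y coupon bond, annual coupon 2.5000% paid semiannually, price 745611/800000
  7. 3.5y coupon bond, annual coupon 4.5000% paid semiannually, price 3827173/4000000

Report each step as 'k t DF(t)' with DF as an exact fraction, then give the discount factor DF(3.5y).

1 1/2 997/1000
2 1 2377/2500
3 3/2 9161/10000
4 2 8959/10000
5 5/2 8821/10000
6 3 1079/1250
7 7/2 4073/5000
DF(3.5y) = 4073/5000 ≈ 0.814600

step 1 [0.5y] swap r/2=3/997: DF=(1 − 3/997·(0))/(1+3/997) = 997/1000 ≈ 0.997000
step 2 [1y] zero: DF = P = 2377/2500 ≈ 0.950800
step 3 [1.5y] bond c/2=29/800: DF=(8159331/8000000 − 29/800·(0.997000+0.950800))/(1+29/800) = 9161/10000 ≈ 0.916100
step 4 [2y] zero: DF = P = 8959/10000 ≈ 0.895900
step 5 [2.5y] zero: DF = P = 8821/10000 ≈ 0.882100
step 6 [3y] bond c/2=1/80: DF=(745611/800000 − 1/80·(0.997000+0.950800+0.916100+0.895900+0.882100))/(1+1/80) = 1079/1250 ≈ 0.863200
step 7 [3.5y] bond c/2=9/400: DF=(3827173/4000000 − 9/400·(0.997000+0.950800+0.916100+0.895900+0.882100+0.863200))/(1+9/400) = 4073/5000 ≈ 0.814600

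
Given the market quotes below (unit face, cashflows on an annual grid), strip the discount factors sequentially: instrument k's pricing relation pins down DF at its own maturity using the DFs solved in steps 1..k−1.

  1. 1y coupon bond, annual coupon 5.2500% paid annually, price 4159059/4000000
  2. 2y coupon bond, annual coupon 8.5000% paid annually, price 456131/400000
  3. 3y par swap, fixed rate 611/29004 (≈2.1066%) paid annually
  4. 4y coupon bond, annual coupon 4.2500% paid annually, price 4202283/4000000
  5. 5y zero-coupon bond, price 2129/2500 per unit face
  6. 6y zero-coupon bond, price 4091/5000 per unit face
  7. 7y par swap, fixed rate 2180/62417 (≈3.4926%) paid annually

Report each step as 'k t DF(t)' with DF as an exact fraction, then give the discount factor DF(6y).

step 1 [1y] bond c/1=21/400: DF=(4159059/4000000 − 21/400·(0))/(1+21/400) = 9879/10000 ≈ 0.987900
step 2 [2y] bond c/1=17/200: DF=(456131/400000 − 17/200·(0.987900))/(1+17/200) = 1217/1250 ≈ 0.973600
step 3 [3y] swap r/1=611/29004: DF=(1 − 611/29004·(0.987900+0.973600))/(1+611/29004) = 9389/10000 ≈ 0.938900
step 4 [4y] bond c/1=17/400: DF=(4202283/4000000 − 17/400·(0.987900+0.973600+0.938900))/(1+17/400) = 1779/2000 ≈ 0.889500
step 5 [5y] zero: DF = P = 2129/2500 ≈ 0.851600
step 6 [6y] zero: DF = P = 4091/5000 ≈ 0.818200
step 7 [7y] swap r/1=2180/62417: DF=(1 − 2180/62417·(0.987900+0.973600+0.938900+0.889500+0.851600+0.818200))/(1+2180/62417) = 391/500 ≈ 0.782000

1 1 9879/10000
2 2 1217/1250
3 3 9389/10000
4 4 1779/2000
5 5 2129/2500
6 6 4091/5000
7 7 391/500
DF(6y) = 4091/5000 ≈ 0.818200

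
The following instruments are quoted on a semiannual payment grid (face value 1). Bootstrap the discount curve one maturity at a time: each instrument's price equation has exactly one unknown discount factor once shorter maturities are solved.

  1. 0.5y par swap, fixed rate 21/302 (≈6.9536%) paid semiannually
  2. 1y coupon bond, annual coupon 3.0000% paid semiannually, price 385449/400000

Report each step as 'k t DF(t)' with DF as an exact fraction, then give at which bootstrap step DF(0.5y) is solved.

step 1 [0.5y] swap r/2=21/604: DF=(1 − 21/604·(0))/(1+21/604) = 604/625 ≈ 0.966400
step 2 [1y] bond c/2=3/200: DF=(385449/400000 − 3/200·(0.966400))/(1+3/200) = 9351/10000 ≈ 0.935100

1 1/2 604/625
2 1 9351/10000
DF(0.5y) is solved at step 1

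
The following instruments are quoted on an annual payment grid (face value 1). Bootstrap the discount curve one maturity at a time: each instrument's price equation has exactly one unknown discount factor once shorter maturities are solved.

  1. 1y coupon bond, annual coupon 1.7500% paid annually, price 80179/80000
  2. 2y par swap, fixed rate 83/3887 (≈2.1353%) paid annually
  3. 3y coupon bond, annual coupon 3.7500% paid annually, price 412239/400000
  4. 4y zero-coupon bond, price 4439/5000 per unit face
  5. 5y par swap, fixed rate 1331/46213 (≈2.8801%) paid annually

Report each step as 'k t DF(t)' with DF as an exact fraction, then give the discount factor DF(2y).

step 1 [1y] bond c/1=7/400: DF=(80179/80000 − 7/400·(0))/(1+7/400) = 197/200 ≈ 0.985000
step 2 [2y] swap r/1=83/3887: DF=(1 − 83/3887·(0.985000))/(1+83/3887) = 1917/2000 ≈ 0.958500
step 3 [3y] bond c/1=3/80: DF=(412239/400000 − 3/80·(0.985000+0.958500))/(1+3/80) = 9231/10000 ≈ 0.923100
step 4 [4y] zero: DF = P = 4439/5000 ≈ 0.887800
step 5 [5y] swap r/1=1331/46213: DF=(1 − 1331/46213·(0.985000+0.958500+0.923100+0.887800))/(1+1331/46213) = 8669/10000 ≈ 0.866900

1 1 197/200
2 2 1917/2000
3 3 9231/10000
4 4 4439/5000
5 5 8669/10000
DF(2y) = 1917/2000 ≈ 0.958500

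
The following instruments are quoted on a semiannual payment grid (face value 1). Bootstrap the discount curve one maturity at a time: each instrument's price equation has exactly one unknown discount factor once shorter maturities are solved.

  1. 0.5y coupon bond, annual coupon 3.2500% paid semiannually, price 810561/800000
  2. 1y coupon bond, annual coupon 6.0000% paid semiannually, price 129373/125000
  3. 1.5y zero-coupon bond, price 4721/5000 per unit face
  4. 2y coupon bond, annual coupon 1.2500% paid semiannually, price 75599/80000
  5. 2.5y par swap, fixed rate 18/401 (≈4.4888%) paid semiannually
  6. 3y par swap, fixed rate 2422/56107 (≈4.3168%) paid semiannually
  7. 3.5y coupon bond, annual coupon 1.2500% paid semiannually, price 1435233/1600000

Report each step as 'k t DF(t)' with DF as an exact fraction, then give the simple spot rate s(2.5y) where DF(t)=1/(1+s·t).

1 1/2 997/1000
2 1 4879/5000
3 3/2 4721/5000
4 2 921/1000
5 5/2 4469/5000
6 3 8789/10000
7 7/2 4283/5000
s(2.5y) = (1/(4469/5000) − 1)/(5/2) = 1062/22345 ≈ 4.7527%

step 1 [0.5y] bond c/2=13/800: DF=(810561/800000 − 13/800·(0))/(1+13/800) = 997/1000 ≈ 0.997000
step 2 [1y] bond c/2=3/100: DF=(129373/125000 − 3/100·(0.997000))/(1+3/100) = 4879/5000 ≈ 0.975800
step 3 [1.5y] zero: DF = P = 4721/5000 ≈ 0.944200
step 4 [2y] bond c/2=1/160: DF=(75599/80000 − 1/160·(0.997000+0.975800+0.944200))/(1+1/160) = 921/1000 ≈ 0.921000
step 5 [2.5y] swap r/2=9/401: DF=(1 − 9/401·(0.997000+0.975800+0.944200+0.921000))/(1+9/401) = 4469/5000 ≈ 0.893800
step 6 [3y] swap r/2=1211/56107: DF=(1 − 1211/56107·(0.997000+0.975800+0.944200+0.921000+0.893800))/(1+1211/56107) = 8789/10000 ≈ 0.878900
step 7 [3.5y] bond c/2=1/160: DF=(1435233/1600000 − 1/160·(0.997000+0.975800+0.944200+0.921000+0.893800+0.878900))/(1+1/160) = 4283/5000 ≈ 0.856600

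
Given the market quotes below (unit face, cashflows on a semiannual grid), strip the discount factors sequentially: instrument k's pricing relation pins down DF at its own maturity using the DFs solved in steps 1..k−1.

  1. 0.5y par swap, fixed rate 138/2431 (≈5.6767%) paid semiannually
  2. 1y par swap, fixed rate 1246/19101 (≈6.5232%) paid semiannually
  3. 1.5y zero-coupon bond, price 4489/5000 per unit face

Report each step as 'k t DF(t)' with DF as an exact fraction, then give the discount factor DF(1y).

1 1/2 2431/2500
2 1 9377/10000
3 3/2 4489/5000
DF(1y) = 9377/10000 ≈ 0.937700

step 1 [0.5y] swap r/2=69/2431: DF=(1 − 69/2431·(0))/(1+69/2431) = 2431/2500 ≈ 0.972400
step 2 [1y] swap r/2=623/19101: DF=(1 − 623/19101·(0.972400))/(1+623/19101) = 9377/10000 ≈ 0.937700
step 3 [1.5y] zero: DF = P = 4489/5000 ≈ 0.897800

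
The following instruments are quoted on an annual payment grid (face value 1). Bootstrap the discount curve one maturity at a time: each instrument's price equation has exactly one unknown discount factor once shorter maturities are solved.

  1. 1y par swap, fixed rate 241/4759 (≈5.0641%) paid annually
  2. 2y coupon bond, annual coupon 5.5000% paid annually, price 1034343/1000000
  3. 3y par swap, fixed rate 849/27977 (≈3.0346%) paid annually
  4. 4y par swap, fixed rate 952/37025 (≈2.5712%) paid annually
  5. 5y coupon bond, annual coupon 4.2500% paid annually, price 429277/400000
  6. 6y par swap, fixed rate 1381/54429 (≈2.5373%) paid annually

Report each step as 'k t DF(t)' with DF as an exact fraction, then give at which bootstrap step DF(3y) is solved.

1 1 4759/5000
2 2 2327/2500
3 3 9151/10000
4 4 1131/1250
5 5 1757/2000
6 6 8619/10000
DF(3y) is solved at step 3

step 1 [1y] swap r/1=241/4759: DF=(1 − 241/4759·(0))/(1+241/4759) = 4759/5000 ≈ 0.951800
step 2 [2y] bond c/1=11/200: DF=(1034343/1000000 − 11/200·(0.951800))/(1+11/200) = 2327/2500 ≈ 0.930800
step 3 [3y] swap r/1=849/27977: DF=(1 − 849/27977·(0.951800+0.930800))/(1+849/27977) = 9151/10000 ≈ 0.915100
step 4 [4y] swap r/1=952/37025: DF=(1 − 952/37025·(0.951800+0.930800+0.915100))/(1+952/37025) = 1131/1250 ≈ 0.904800
step 5 [5y] bond c/1=17/400: DF=(429277/400000 − 17/400·(0.951800+0.930800+0.915100+0.904800))/(1+17/400) = 1757/2000 ≈ 0.878500
step 6 [6y] swap r/1=1381/54429: DF=(1 − 1381/54429·(0.951800+0.930800+0.915100+0.904800+0.878500))/(1+1381/54429) = 8619/10000 ≈ 0.861900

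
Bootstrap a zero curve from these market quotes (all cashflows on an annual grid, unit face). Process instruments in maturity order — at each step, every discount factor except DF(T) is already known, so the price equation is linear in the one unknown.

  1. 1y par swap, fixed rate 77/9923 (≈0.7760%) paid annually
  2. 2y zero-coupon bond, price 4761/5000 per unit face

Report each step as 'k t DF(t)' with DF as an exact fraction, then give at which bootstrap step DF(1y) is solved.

step 1 [1y] swap r/1=77/9923: DF=(1 − 77/9923·(0))/(1+77/9923) = 9923/10000 ≈ 0.992300
step 2 [2y] zero: DF = P = 4761/5000 ≈ 0.952200

1 1 9923/10000
2 2 4761/5000
DF(1y) is solved at step 1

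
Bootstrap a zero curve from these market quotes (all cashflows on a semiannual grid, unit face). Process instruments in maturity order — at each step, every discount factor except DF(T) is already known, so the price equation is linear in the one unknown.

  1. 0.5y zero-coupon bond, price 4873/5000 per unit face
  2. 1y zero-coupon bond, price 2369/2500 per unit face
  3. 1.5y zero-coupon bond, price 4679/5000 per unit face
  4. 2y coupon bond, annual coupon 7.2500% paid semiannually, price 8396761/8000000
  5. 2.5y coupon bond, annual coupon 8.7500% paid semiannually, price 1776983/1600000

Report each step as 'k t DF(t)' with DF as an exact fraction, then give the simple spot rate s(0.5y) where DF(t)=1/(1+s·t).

step 1 [0.5y] zero: DF = P = 4873/5000 ≈ 0.974600
step 2 [1y] zero: DF = P = 2369/2500 ≈ 0.947600
step 3 [1.5y] zero: DF = P = 4679/5000 ≈ 0.935800
step 4 [2y] bond c/2=29/800: DF=(8396761/8000000 − 29/800·(0.974600+0.947600+0.935800))/(1+29/800) = 9129/10000 ≈ 0.912900
step 5 [2.5y] bond c/2=7/160: DF=(1776983/1600000 − 7/160·(0.974600+0.947600+0.935800+0.912900))/(1+7/160) = 453/500 ≈ 0.906000

1 1/2 4873/5000
2 1 2369/2500
3 3/2 4679/5000
4 2 9129/10000
5 5/2 453/500
s(0.5y) = (1/(4873/5000) − 1)/(1/2) = 254/4873 ≈ 5.2124%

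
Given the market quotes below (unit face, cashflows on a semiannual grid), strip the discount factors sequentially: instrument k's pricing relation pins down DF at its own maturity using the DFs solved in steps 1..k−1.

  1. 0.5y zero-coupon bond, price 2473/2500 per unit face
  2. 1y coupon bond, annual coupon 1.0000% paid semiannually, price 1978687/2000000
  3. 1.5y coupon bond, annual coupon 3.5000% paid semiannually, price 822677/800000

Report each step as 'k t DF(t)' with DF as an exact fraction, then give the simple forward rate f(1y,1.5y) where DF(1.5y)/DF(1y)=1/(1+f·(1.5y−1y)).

1 1/2 2473/2500
2 1 1959/2000
3 3/2 1221/1250
f(1y,1.5y) = ((1959/2000)/(1221/1250) − 1)/(1/2) = 9/1628 ≈ 0.5528%

step 1 [0.5y] zero: DF = P = 2473/2500 ≈ 0.989200
step 2 [1y] bond c/2=1/200: DF=(1978687/2000000 − 1/200·(0.989200))/(1+1/200) = 1959/2000 ≈ 0.979500
step 3 [1.5y] bond c/2=7/400: DF=(822677/800000 − 7/400·(0.989200+0.979500))/(1+7/400) = 1221/1250 ≈ 0.976800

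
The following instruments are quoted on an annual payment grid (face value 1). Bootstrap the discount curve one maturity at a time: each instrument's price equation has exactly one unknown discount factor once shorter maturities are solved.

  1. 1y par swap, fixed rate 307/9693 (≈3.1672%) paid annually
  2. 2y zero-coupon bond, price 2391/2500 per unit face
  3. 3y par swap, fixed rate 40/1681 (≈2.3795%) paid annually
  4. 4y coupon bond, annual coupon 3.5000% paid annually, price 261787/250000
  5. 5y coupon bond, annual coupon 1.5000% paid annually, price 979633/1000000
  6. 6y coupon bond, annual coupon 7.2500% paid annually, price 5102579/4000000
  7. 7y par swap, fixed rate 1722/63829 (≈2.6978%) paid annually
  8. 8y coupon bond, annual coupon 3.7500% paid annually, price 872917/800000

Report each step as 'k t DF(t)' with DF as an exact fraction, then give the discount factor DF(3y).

step 1 [1y] swap r/1=307/9693: DF=(1 − 307/9693·(0))/(1+307/9693) = 9693/10000 ≈ 0.969300
step 2 [2y] zero: DF = P = 2391/2500 ≈ 0.956400
step 3 [3y] swap r/1=40/1681: DF=(1 − 40/1681·(0.969300+0.956400))/(1+40/1681) = 233/250 ≈ 0.932000
step 4 [4y] bond c/1=7/200: DF=(261787/250000 − 7/200·(0.969300+0.956400+0.932000))/(1+7/200) = 9151/10000 ≈ 0.915100
step 5 [5y] bond c/1=3/200: DF=(979633/1000000 − 3/200·(0.969300+0.956400+0.932000+0.915100))/(1+3/200) = 4547/5000 ≈ 0.909400
step 6 [6y] bond c/1=29/400: DF=(5102579/4000000 − 29/400·(0.969300+0.956400+0.932000+0.915100+0.909400))/(1+29/400) = 8729/10000 ≈ 0.872900
step 7 [7y] swap r/1=1722/63829: DF=(1 − 1722/63829·(0.969300+0.956400+0.932000+0.915100+0.909400+0.872900))/(1+1722/63829) = 4139/5000 ≈ 0.827800
step 8 [8y] bond c/1=3/80: DF=(872917/800000 − 3/80·(0.969300+0.956400+0.932000+0.915100+0.909400+0.872900+0.827800))/(1+3/80) = 821/1000 ≈ 0.821000

1 1 9693/10000
2 2 2391/2500
3 3 233/250
4 4 9151/10000
5 5 4547/5000
6 6 8729/10000
7 7 4139/5000
8 8 821/1000
DF(3y) = 233/250 ≈ 0.932000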